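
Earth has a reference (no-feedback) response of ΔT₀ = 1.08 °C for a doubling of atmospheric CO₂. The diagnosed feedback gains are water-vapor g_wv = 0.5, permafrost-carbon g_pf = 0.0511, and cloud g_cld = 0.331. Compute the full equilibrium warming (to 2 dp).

9.16 °C

Total gain g = 0.5 + 0.0511 + 0.331 = 0.8821.
Amplification A = 1/(1 − 0.8821) = 8.482.
ΔT = 1.08 × 8.482 = 9.16 °C.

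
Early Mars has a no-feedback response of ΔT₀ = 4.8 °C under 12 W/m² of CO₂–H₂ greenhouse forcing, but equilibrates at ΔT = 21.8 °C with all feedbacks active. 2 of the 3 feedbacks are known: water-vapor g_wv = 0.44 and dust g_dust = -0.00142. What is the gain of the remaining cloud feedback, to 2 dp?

0.34

Amplification A = ΔT/ΔT₀ = 21.8/4.8 = 4.542.
Total gain g = 1 − 1/A = 1 − 1/4.542 = 0.7798.
Known gains sum to 0.44 − 0.00142 = 0.43858.
g_cld = 0.7798 − 0.43858 = 0.34.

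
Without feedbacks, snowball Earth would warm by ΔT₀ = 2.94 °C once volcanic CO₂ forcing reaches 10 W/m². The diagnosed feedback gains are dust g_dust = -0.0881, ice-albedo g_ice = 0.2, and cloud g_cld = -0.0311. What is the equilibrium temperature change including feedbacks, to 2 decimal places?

3.20 °C

Total gain g = -0.0881 + 0.2 − 0.0311 = 0.0808.
Amplification A = 1/(1 − 0.0808) = 1.088.
ΔT = 2.94 × 1.088 = 3.20 °C.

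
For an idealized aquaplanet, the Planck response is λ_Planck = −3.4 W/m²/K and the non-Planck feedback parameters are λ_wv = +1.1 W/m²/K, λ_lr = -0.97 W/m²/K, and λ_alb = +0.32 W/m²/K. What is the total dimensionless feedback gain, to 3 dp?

Convert to gains: g_wv = 1.1/3.4 = 0.3235; g_lr = -0.97/3.4 = -0.2853; g_alb = 0.32/3.4 = 0.09412.
Total gain g = 0.13232.

0.132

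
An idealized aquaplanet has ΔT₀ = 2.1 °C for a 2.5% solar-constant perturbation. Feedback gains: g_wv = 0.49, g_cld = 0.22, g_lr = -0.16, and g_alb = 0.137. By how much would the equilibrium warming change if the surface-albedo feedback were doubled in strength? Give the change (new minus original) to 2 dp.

5.22 °C

Original: g = 0.687, ΔT = 2.1/(1−0.687) = 6.7093 °C.
With doubled surface-albedo: g' = 0.824, ΔT' = 2.1/(1−0.824) = 11.9318 °C.
Change = 11.9318 − 6.7093 = 5.22 °C.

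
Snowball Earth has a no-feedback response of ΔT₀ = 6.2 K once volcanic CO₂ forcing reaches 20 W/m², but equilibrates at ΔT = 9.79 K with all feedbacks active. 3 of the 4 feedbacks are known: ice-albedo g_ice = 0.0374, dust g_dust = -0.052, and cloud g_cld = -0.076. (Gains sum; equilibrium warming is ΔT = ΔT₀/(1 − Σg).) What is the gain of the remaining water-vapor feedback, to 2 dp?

0.46

Amplification A = ΔT/ΔT₀ = 9.79/6.2 = 1.579.
Total gain g = 1 − 1/A = 1 − 1/1.579 = 0.3667.
Known gains sum to 0.0374 − 0.052 − 0.076 = -0.0906.
g_wv = 0.3667 + 0.0906 = 0.46.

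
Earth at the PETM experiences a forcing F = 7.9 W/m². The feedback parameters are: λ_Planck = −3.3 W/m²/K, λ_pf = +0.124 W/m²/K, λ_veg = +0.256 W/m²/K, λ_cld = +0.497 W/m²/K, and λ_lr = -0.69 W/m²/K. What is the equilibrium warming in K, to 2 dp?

Net feedback parameter λ = (−3.3) + (+0.124) + (+0.256) + (+0.497) + (-0.69) = -3.113 W/m²/K.
ΔT = −F/λ = −7.9/(-3.113) = 2.54 K.

2.54 K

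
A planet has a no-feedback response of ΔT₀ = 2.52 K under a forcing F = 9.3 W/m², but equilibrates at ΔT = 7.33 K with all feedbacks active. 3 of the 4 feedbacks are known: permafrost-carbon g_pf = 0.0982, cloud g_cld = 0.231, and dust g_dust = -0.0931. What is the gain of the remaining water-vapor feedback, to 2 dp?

0.42

Amplification A = ΔT/ΔT₀ = 7.33/2.52 = 2.909.
Total gain g = 1 − 1/A = 1 − 1/2.909 = 0.6562.
Known gains sum to 0.0982 + 0.231 − 0.0931 = 0.2361.
g_wv = 0.6562 − 0.2361 = 0.42.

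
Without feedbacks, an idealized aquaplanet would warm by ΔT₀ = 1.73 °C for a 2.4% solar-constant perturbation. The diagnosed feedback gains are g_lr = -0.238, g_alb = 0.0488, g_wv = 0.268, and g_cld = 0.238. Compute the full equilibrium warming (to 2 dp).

Total gain g = -0.238 + 0.0488 + 0.268 + 0.238 = 0.3168.
Amplification A = 1/(1 − 0.3168) = 1.464.
ΔT = 1.73 × 1.464 = 2.53 °C.

2.53 °C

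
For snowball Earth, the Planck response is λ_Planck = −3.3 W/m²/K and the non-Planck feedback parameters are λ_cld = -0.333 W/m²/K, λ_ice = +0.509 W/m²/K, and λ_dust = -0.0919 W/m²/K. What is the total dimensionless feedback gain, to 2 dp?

Convert to gains: g_cld = -0.333/3.3 = -0.1009; g_ice = 0.509/3.3 = 0.1542; g_dust = -0.0919/3.3 = -0.02785.
Total gain g = 0.02545.

0.03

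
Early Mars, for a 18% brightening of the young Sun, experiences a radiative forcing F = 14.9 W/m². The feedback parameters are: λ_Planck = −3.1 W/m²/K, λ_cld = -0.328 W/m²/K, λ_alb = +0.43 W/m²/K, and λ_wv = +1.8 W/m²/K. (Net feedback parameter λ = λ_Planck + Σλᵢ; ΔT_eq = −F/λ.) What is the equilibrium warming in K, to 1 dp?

Net feedback parameter λ = (−3.1) + (-0.328) + (+0.43) + (+1.8) = -1.198 W/m²/K.
ΔT = −F/λ = −14.9/(-1.198) = 12.4 K.

12.4 K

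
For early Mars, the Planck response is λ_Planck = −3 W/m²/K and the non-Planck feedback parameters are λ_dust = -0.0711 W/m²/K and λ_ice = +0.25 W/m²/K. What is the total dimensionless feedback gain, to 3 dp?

Convert to gains: g_dust = -0.0711/3 = -0.0237; g_ice = 0.25/3 = 0.08333.
Total gain g = 0.05963.

0.060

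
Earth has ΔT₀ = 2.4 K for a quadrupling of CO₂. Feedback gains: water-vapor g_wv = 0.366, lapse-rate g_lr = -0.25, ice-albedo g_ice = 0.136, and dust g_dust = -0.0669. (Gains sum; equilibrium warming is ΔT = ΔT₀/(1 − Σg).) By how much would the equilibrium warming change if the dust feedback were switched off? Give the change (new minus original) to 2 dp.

Original: g = 0.1851, ΔT = 2.4/(1−0.1851) = 2.9451 K.
Without dust: g' = 0.252, ΔT' = 2.4/(1−0.252) = 3.2086 K.
Change = 3.2086 − 2.9451 = 0.26 K.

0.26 K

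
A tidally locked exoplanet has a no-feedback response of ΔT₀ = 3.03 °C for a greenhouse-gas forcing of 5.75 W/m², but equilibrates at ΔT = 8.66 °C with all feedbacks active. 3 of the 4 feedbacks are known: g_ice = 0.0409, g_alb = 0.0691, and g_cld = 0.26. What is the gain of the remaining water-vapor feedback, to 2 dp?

Amplification A = ΔT/ΔT₀ = 8.66/3.03 = 2.858.
Total gain g = 1 − 1/A = 1 − 1/2.858 = 0.6501.
Known gains sum to 0.0409 + 0.0691 + 0.26 = 0.37.
g_wv = 0.6501 − 0.37 = 0.28.

0.28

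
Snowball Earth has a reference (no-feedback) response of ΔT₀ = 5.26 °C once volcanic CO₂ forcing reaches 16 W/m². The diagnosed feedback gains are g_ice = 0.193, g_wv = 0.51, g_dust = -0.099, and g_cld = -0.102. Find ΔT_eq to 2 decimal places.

Total gain g = 0.193 + 0.51 − 0.099 − 0.102 = 0.502.
Amplification A = 1/(1 − 0.502) = 2.008.
ΔT = 5.26 × 2.008 = 10.56 °C.

10.56 °C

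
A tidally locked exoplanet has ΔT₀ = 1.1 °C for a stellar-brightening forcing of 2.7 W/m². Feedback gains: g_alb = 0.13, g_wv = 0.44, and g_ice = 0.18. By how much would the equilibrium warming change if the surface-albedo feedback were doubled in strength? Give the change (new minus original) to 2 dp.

4.77 °C

Original: g = 0.75, ΔT = 1.1/(1−0.75) = 4.4000 °C.
With doubled surface-albedo: g' = 0.88, ΔT' = 1.1/(1−0.88) = 9.1667 °C.
Change = 9.1667 − 4.4000 = 4.77 °C.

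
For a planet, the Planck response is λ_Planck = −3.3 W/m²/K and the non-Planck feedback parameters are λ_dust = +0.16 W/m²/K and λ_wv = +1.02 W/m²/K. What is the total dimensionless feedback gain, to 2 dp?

Convert to gains: g_dust = 0.16/3.3 = 0.04848; g_wv = 1.02/3.3 = 0.3091.
Total gain g = 0.35758.

0.36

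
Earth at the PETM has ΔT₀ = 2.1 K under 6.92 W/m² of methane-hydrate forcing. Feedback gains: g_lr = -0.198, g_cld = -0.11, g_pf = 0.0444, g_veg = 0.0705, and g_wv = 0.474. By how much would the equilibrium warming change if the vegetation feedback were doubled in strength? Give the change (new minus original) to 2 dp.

0.32 K

Original: g = 0.2809, ΔT = 2.1/(1−0.2809) = 2.9203 K.
With doubled vegetation: g' = 0.3514, ΔT' = 2.1/(1−0.3514) = 3.2377 K.
Change = 3.2377 − 2.9203 = 0.32 K.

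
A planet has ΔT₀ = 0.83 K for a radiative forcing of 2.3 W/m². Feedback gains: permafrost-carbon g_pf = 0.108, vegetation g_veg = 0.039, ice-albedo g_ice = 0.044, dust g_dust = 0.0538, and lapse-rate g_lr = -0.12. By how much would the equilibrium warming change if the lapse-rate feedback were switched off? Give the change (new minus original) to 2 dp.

Original: g = 0.1248, ΔT = 0.83/(1−0.1248) = 0.9484 K.
Without lapse-rate: g' = 0.2448, ΔT' = 0.83/(1−0.2448) = 1.0990 K.
Change = 1.0990 − 0.9484 = 0.15 K.

0.15 K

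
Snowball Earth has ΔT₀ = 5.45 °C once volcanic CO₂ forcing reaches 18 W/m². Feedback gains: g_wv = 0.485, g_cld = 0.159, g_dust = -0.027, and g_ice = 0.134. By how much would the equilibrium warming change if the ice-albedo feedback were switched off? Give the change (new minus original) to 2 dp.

-7.66 °C

Original: g = 0.751, ΔT = 5.45/(1−0.751) = 21.8876 °C.
Without ice-albedo: g' = 0.617, ΔT' = 5.45/(1−0.617) = 14.2298 °C.
Change = 14.2298 − 21.8876 = -7.66 °C.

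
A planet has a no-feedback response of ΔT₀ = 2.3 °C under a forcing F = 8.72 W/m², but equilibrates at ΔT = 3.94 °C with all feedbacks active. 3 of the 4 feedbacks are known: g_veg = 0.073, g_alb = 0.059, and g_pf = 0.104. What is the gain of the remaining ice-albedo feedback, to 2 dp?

0.18

Amplification A = ΔT/ΔT₀ = 3.94/2.3 = 1.713.
Total gain g = 1 − 1/A = 1 − 1/1.713 = 0.4162.
Known gains sum to 0.073 + 0.059 + 0.104 = 0.236.
g_ice = 0.4162 − 0.236 = 0.18.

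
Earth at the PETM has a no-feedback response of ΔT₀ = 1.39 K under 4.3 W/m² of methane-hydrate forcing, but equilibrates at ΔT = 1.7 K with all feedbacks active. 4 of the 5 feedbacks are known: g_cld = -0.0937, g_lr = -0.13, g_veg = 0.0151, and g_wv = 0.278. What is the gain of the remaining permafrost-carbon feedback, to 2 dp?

0.11

Amplification A = ΔT/ΔT₀ = 1.7/1.39 = 1.223.
Total gain g = 1 − 1/A = 1 − 1/1.223 = 0.1823.
Known gains sum to -0.0937 − 0.13 + 0.0151 + 0.278 = 0.0694.
g_pf = 0.1823 − 0.0694 = 0.11.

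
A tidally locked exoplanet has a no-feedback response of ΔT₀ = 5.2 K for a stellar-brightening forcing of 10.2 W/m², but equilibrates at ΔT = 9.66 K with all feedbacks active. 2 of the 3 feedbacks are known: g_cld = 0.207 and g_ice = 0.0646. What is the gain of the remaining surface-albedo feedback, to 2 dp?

Amplification A = ΔT/ΔT₀ = 9.66/5.2 = 1.858.
Total gain g = 1 − 1/A = 1 − 1/1.858 = 0.4618.
Known gains sum to 0.207 + 0.0646 = 0.2716.
g_alb = 0.4618 − 0.2716 = 0.19.

0.19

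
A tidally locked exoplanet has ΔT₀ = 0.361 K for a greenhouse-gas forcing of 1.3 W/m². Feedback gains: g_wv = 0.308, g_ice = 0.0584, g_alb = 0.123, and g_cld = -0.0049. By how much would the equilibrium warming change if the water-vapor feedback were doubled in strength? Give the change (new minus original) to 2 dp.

1.04 K

Original: g = 0.4845, ΔT = 0.361/(1−0.4845) = 0.7003 K.
With doubled water-vapor: g' = 0.7925, ΔT' = 0.361/(1−0.7925) = 1.7398 K.
Change = 1.7398 − 0.7003 = 1.04 K.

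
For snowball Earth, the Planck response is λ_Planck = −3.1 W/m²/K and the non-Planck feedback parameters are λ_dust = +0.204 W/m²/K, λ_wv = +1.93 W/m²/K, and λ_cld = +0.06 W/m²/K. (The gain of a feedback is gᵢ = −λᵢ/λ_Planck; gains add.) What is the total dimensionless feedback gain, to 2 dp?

0.71

Convert to gains: g_dust = 0.204/3.1 = 0.06581; g_wv = 1.93/3.1 = 0.6226; g_cld = 0.06/3.1 = 0.01935.
Total gain g = 0.70776.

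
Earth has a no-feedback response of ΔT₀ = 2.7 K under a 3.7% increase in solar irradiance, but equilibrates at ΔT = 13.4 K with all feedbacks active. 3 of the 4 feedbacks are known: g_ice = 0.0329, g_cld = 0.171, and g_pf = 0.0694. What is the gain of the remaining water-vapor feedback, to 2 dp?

Amplification A = ΔT/ΔT₀ = 13.4/2.7 = 4.963.
Total gain g = 1 − 1/A = 1 − 1/4.963 = 0.7985.
Known gains sum to 0.0329 + 0.171 + 0.0694 = 0.2733.
g_wv = 0.7985 − 0.2733 = 0.53.

0.53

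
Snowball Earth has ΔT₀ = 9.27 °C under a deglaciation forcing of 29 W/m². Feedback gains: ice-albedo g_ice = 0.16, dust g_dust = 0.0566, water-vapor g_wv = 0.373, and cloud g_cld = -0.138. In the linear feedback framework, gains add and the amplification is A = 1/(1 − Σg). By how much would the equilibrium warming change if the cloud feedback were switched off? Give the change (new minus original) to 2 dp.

Original: g = 0.4516, ΔT = 9.27/(1−0.4516) = 16.9037 °C.
Without cloud: g' = 0.5896, ΔT' = 9.27/(1−0.5896) = 22.5877 °C.
Change = 22.5877 − 16.9037 = 5.68 °C.

5.68 °C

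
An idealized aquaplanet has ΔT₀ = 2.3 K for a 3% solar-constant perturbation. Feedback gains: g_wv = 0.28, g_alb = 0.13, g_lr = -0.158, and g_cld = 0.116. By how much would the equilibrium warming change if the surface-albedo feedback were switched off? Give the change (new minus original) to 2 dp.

Original: g = 0.368, ΔT = 2.3/(1−0.368) = 3.6392 K.
Without surface-albedo: g' = 0.238, ΔT' = 2.3/(1−0.238) = 3.0184 K.
Change = 3.0184 − 3.6392 = -0.62 K.

-0.62 K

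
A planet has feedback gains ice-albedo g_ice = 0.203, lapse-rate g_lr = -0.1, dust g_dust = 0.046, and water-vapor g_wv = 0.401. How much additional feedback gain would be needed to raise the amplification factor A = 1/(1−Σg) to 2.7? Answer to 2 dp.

0.08

Current total gain = 0.55.
Target gain for A = 2.7: g* = 1 − 1/2.7 = 0.6296.
Additional gain needed = 0.6296 − 0.55 = 0.08.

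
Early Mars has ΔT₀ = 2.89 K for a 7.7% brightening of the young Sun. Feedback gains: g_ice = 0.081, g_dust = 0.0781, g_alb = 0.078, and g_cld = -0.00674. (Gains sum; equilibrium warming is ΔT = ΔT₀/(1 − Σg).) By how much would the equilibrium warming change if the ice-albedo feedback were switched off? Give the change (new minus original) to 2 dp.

Original: g = 0.23036, ΔT = 2.89/(1−0.23036) = 3.7550 K.
Without ice-albedo: g' = 0.14936, ΔT' = 2.89/(1−0.14936) = 3.3974 K.
Change = 3.3974 − 3.7550 = -0.36 K.

-0.36 K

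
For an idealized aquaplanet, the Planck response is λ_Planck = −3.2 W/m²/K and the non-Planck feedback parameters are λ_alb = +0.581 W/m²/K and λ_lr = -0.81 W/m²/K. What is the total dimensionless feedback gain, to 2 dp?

-0.07

Convert to gains: g_alb = 0.581/3.2 = 0.1816; g_lr = -0.81/3.2 = -0.2531.
Total gain g = -0.0715.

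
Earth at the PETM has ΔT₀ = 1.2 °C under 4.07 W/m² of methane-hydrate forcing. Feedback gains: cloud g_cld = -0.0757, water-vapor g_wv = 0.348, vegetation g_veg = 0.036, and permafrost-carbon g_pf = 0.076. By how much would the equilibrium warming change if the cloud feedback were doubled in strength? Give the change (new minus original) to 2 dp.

-0.21 °C

Original: g = 0.3843, ΔT = 1.2/(1−0.3843) = 1.9490 °C.
With doubled cloud: g' = 0.3086, ΔT' = 1.2/(1−0.3086) = 1.7356 °C.
Change = 1.7356 − 1.9490 = -0.21 °C.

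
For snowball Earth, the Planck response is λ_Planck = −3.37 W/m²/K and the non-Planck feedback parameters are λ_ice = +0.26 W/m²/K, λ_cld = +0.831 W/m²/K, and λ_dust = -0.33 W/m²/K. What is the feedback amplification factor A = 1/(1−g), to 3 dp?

Convert to gains: g_ice = 0.26/3.37 = 0.07715; g_cld = 0.831/3.37 = 0.2466; g_dust = -0.33/3.37 = -0.09792.
Total gain g = 0.22583.
A = 1/(1 − 0.22583) = 1.292.

1.292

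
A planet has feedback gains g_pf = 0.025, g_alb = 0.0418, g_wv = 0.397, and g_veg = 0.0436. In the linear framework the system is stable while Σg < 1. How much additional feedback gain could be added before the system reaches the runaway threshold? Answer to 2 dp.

Current total gain = 0.025 + 0.0418 + 0.397 + 0.0436 = 0.5074.
Margin to runaway = 1 − 0.5074 = 0.49.

0.49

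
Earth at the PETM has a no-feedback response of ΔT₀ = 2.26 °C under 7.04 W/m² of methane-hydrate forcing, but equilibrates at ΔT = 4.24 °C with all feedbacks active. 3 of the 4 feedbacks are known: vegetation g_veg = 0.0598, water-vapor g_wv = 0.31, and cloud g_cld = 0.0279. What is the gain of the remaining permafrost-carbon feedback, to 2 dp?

0.07

Amplification A = ΔT/ΔT₀ = 4.24/2.26 = 1.876.
Total gain g = 1 − 1/A = 1 − 1/1.876 = 0.467.
Known gains sum to 0.0598 + 0.31 + 0.0279 = 0.3977.
g_pf = 0.467 − 0.3977 = 0.07.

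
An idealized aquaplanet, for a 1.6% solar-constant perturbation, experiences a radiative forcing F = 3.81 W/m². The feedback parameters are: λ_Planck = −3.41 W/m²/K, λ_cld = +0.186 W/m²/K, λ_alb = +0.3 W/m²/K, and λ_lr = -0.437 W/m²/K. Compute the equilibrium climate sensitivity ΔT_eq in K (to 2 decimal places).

Net feedback parameter λ = (−3.41) + (+0.186) + (+0.3) + (-0.437) = -3.361 W/m²/K.
ΔT = −F/λ = −3.81/(-3.361) = 1.13 K.

1.13 K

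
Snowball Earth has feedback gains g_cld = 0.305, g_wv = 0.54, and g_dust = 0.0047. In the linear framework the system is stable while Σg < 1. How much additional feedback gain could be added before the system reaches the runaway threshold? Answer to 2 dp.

Current total gain = 0.305 + 0.54 + 0.0047 = 0.8497.
Margin to runaway = 1 − 0.8497 = 0.15.

0.15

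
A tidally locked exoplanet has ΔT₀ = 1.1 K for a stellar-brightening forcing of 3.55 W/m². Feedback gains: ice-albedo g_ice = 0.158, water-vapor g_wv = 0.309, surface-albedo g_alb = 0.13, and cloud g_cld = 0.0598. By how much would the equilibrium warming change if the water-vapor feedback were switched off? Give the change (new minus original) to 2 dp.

-1.52 K

Original: g = 0.6568, ΔT = 1.1/(1−0.6568) = 3.2051 K.
Without water-vapor: g' = 0.3478, ΔT' = 1.1/(1−0.3478) = 1.6866 K.
Change = 1.6866 − 3.2051 = -1.52 K.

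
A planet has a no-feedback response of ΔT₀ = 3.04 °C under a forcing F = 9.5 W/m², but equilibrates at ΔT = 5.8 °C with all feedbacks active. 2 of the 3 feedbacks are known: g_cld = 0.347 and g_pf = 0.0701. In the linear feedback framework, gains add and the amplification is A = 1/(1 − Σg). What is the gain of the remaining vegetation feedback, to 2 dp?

0.06

Amplification A = ΔT/ΔT₀ = 5.8/3.04 = 1.908.
Total gain g = 1 − 1/A = 1 − 1/1.908 = 0.4759.
Known gains sum to 0.347 + 0.0701 = 0.4171.
g_veg = 0.4759 − 0.4171 = 0.06.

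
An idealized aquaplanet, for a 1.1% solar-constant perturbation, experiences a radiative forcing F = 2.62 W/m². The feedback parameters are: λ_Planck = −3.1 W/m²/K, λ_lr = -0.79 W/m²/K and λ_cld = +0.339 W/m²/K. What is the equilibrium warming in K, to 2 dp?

0.74 K

Net feedback parameter λ = (−3.1) + (-0.79) + (+0.339) = -3.551 W/m²/K.
ΔT = −F/λ = −2.62/(-3.551) = 0.74 K.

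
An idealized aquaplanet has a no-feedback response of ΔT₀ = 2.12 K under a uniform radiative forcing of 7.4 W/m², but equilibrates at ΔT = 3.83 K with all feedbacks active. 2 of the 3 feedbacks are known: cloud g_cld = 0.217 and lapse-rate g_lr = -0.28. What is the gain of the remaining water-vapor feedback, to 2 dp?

0.51

Amplification A = ΔT/ΔT₀ = 3.83/2.12 = 1.807.
Total gain g = 1 − 1/A = 1 − 1/1.807 = 0.4466.
Known gains sum to 0.217 − 0.28 = -0.063.
g_wv = 0.4466 + 0.063 = 0.51.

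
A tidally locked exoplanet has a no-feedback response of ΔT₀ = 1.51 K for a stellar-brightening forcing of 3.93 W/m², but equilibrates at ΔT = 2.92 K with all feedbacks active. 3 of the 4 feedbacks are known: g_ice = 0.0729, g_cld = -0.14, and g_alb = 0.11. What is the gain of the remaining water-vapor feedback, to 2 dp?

0.44

Amplification A = ΔT/ΔT₀ = 2.92/1.51 = 1.934.
Total gain g = 1 − 1/A = 1 − 1/1.934 = 0.4829.
Known gains sum to 0.0729 − 0.14 + 0.11 = 0.0429.
g_wv = 0.4829 − 0.0429 = 0.44.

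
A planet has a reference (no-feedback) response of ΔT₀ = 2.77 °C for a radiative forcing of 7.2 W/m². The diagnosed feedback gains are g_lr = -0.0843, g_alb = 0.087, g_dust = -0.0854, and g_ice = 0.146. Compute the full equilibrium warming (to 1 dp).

3.0 °C

Total gain g = -0.0843 + 0.087 − 0.0854 + 0.146 = 0.0633.
Amplification A = 1/(1 − 0.0633) = 1.068.
ΔT = 2.77 × 1.068 = 3.0 °C.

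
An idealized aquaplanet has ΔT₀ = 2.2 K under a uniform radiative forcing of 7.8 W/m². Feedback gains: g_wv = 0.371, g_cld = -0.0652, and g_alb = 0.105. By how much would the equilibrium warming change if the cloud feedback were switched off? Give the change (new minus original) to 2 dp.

0.46 K

Original: g = 0.4108, ΔT = 2.2/(1−0.4108) = 3.7339 K.
Without cloud: g' = 0.476, ΔT' = 2.2/(1−0.476) = 4.1985 K.
Change = 4.1985 − 3.7339 = 0.46 K.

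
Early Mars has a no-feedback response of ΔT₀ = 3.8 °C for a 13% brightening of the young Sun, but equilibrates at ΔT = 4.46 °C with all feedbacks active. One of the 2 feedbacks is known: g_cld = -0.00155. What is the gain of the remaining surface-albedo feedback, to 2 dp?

Amplification A = ΔT/ΔT₀ = 4.46/3.8 = 1.174.
Total gain g = 1 − 1/A = 1 − 1/1.174 = 0.1482.
The known gain is -0.00155.
g_alb = 0.1482 + 0.00155 = 0.15.

0.15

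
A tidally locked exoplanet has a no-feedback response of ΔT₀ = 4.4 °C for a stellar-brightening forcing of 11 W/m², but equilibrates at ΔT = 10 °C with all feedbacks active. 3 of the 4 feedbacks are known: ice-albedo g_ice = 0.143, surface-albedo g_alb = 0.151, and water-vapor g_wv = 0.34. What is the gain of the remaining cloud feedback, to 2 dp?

Amplification A = ΔT/ΔT₀ = 10/4.4 = 2.273.
Total gain g = 1 − 1/A = 1 − 1/2.273 = 0.5601.
Known gains sum to 0.143 + 0.151 + 0.34 = 0.634.
g_cld = 0.5601 − 0.634 = -0.07.

-0.07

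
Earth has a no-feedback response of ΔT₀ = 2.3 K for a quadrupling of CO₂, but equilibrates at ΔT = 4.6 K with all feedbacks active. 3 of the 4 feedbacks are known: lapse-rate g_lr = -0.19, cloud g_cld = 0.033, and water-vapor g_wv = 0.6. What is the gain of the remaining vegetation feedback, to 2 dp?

Amplification A = ΔT/ΔT₀ = 4.6/2.3 = 2.
Total gain g = 1 − 1/A = 1 − 1/2 = 0.5.
Known gains sum to -0.19 + 0.033 + 0.6 = 0.443.
g_veg = 0.5 − 0.443 = 0.06.

0.06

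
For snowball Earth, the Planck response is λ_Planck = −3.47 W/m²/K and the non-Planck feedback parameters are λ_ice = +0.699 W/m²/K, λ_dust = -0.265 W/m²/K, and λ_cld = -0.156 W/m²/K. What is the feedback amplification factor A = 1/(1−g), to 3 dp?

Convert to gains: g_ice = 0.699/3.47 = 0.2014; g_dust = -0.265/3.47 = -0.07637; g_cld = -0.156/3.47 = -0.04496.
Total gain g = 0.08007.
A = 1/(1 − 0.08007) = 1.087.

1.087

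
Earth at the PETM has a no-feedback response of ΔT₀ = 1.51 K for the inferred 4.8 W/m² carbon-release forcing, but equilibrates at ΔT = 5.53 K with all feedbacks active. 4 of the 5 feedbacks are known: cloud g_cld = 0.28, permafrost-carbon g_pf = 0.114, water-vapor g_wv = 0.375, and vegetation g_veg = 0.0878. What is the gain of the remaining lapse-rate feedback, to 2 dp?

Amplification A = ΔT/ΔT₀ = 5.53/1.51 = 3.662.
Total gain g = 1 − 1/A = 1 − 1/3.662 = 0.7269.
Known gains sum to 0.28 + 0.114 + 0.375 + 0.0878 = 0.8568.
g_lr = 0.7269 − 0.8568 = -0.13.

-0.13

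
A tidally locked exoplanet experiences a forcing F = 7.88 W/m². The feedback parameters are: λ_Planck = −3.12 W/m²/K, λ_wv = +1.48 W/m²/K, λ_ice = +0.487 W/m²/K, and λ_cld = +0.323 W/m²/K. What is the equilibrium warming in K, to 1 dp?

Net feedback parameter λ = (−3.12) + (+1.48) + (+0.487) + (+0.323) = -0.83 W/m²/K.
ΔT = −F/λ = −7.88/(-0.83) = 9.5 K.

9.5 K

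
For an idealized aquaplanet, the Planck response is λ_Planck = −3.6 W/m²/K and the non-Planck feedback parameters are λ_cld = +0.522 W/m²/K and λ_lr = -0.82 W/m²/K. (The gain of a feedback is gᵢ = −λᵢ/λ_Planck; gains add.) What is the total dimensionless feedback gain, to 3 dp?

Convert to gains: g_cld = 0.522/3.6 = 0.145; g_lr = -0.82/3.6 = -0.2278.
Total gain g = -0.0828.

-0.083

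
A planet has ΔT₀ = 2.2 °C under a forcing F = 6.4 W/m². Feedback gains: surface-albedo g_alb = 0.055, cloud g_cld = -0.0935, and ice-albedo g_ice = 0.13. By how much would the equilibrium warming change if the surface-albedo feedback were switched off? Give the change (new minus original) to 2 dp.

Original: g = 0.0915, ΔT = 2.2/(1−0.0915) = 2.4216 °C.
Without surface-albedo: g' = 0.0365, ΔT' = 2.2/(1−0.0365) = 2.2833 °C.
Change = 2.2833 − 2.4216 = -0.14 °C.

-0.14 °C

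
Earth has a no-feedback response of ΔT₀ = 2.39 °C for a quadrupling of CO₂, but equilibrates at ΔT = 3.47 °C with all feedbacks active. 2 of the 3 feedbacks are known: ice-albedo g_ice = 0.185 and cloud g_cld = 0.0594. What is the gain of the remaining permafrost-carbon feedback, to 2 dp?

Amplification A = ΔT/ΔT₀ = 3.47/2.39 = 1.452.
Total gain g = 1 − 1/A = 1 − 1/1.452 = 0.3113.
Known gains sum to 0.185 + 0.0594 = 0.2444.
g_pf = 0.3113 − 0.2444 = 0.07.

0.07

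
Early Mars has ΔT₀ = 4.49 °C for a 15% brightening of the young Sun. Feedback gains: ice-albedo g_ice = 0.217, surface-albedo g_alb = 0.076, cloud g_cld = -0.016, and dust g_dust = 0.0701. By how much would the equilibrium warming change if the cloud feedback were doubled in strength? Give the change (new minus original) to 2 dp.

Original: g = 0.3471, ΔT = 4.49/(1−0.3471) = 6.8770 °C.
With doubled cloud: g' = 0.3311, ΔT' = 4.49/(1−0.3311) = 6.7125 °C.
Change = 6.7125 − 6.8770 = -0.16 °C.

-0.16 °C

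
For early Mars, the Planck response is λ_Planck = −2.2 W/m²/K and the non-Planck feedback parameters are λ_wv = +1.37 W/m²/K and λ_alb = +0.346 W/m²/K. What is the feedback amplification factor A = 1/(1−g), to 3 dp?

Convert to gains: g_wv = 1.37/2.2 = 0.6227; g_alb = 0.346/2.2 = 0.1573.
Total gain g = 0.78.
A = 1/(1 − 0.78) = 4.545.

4.545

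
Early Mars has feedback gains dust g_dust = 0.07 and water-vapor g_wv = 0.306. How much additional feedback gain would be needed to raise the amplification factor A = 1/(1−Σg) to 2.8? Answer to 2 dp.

Current total gain = 0.376.
Target gain for A = 2.8: g* = 1 − 1/2.8 = 0.6429.
Additional gain needed = 0.6429 − 0.376 = 0.27.

0.27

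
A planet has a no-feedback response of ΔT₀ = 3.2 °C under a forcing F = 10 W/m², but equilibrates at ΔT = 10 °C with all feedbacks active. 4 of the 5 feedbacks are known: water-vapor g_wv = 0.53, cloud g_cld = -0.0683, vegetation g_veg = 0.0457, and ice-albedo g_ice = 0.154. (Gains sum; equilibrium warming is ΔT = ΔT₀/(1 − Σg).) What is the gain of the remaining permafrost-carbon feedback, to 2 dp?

0.02

Amplification A = ΔT/ΔT₀ = 10/3.2 = 3.125.
Total gain g = 1 − 1/A = 1 − 1/3.125 = 0.68.
Known gains sum to 0.53 − 0.0683 + 0.0457 + 0.154 = 0.6614.
g_pf = 0.68 − 0.6614 = 0.02.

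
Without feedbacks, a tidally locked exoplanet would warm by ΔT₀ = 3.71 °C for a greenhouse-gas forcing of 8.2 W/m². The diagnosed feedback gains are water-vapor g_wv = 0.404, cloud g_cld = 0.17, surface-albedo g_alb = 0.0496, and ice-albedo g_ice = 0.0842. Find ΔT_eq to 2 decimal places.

12.70 °C

Total gain g = 0.404 + 0.17 + 0.0496 + 0.0842 = 0.7078.
Amplification A = 1/(1 − 0.7078) = 3.422.
ΔT = 3.71 × 3.422 = 12.70 °C.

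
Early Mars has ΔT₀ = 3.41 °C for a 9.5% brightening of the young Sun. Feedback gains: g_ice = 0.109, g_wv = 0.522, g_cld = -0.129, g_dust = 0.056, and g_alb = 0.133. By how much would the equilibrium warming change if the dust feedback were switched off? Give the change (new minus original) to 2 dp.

Original: g = 0.691, ΔT = 3.41/(1−0.691) = 11.0356 °C.
Without dust: g' = 0.635, ΔT' = 3.41/(1−0.635) = 9.3425 °C.
Change = 9.3425 − 11.0356 = -1.69 °C.

-1.69 °C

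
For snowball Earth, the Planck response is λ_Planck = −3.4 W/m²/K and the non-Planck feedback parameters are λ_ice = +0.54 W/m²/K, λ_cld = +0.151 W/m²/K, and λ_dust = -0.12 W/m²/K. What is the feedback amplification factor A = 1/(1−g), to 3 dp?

Convert to gains: g_ice = 0.54/3.4 = 0.1588; g_cld = 0.151/3.4 = 0.04441; g_dust = -0.12/3.4 = -0.03529.
Total gain g = 0.16792.
A = 1/(1 − 0.16792) = 1.202.

1.202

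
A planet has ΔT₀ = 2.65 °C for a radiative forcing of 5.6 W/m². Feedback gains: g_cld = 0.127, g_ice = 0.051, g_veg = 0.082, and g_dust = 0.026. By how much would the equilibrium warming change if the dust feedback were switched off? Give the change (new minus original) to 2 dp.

-0.13 °C

Original: g = 0.286, ΔT = 2.65/(1−0.286) = 3.7115 °C.
Without dust: g' = 0.26, ΔT' = 2.65/(1−0.26) = 3.5811 °C.
Change = 3.5811 − 3.7115 = -0.13 °C.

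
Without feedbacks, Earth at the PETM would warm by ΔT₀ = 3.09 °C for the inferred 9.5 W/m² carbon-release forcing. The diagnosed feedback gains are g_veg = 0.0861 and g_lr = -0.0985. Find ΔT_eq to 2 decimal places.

3.05 °C

Total gain g = 0.0861 − 0.0985 = -0.0124.
Amplification A = 1/(1 + 0.0124) = 0.9878.
ΔT = 3.09 × 0.9878 = 3.05 °C.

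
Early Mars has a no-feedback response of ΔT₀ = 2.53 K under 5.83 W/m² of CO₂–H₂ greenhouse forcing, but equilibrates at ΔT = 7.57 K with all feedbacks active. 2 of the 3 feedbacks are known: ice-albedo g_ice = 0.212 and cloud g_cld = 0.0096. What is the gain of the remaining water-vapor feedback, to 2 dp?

0.44

Amplification A = ΔT/ΔT₀ = 7.57/2.53 = 2.992.
Total gain g = 1 − 1/A = 1 − 1/2.992 = 0.6658.
Known gains sum to 0.212 + 0.0096 = 0.2216.
g_wv = 0.6658 − 0.2216 = 0.44.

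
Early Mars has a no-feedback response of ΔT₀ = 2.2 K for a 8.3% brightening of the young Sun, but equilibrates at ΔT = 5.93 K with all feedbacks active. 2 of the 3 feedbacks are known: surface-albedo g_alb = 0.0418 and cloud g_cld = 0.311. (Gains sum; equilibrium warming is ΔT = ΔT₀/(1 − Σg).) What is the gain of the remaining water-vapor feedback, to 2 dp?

0.28

Amplification A = ΔT/ΔT₀ = 5.93/2.2 = 2.695.
Total gain g = 1 − 1/A = 1 − 1/2.695 = 0.6289.
Known gains sum to 0.0418 + 0.311 = 0.3528.
g_wv = 0.6289 − 0.3528 = 0.28.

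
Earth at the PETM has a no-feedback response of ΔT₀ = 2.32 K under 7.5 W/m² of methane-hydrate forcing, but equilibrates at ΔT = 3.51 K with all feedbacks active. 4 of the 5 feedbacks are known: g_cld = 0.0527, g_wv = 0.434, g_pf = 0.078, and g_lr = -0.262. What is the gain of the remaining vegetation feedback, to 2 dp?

Amplification A = ΔT/ΔT₀ = 3.51/2.32 = 1.513.
Total gain g = 1 − 1/A = 1 − 1/1.513 = 0.3391.
Known gains sum to 0.0527 + 0.434 + 0.078 − 0.262 = 0.3027.
g_veg = 0.3391 − 0.3027 = 0.04.

0.04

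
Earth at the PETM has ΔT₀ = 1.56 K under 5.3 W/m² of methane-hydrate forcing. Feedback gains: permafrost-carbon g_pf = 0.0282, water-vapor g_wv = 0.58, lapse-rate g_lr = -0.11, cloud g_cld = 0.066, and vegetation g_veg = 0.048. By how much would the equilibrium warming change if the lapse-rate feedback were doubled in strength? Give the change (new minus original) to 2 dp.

-0.89 K

Original: g = 0.6122, ΔT = 1.56/(1−0.6122) = 4.0227 K.
With doubled lapse-rate: g' = 0.5022, ΔT' = 1.56/(1−0.5022) = 3.1338 K.
Change = 3.1338 − 4.0227 = -0.89 K.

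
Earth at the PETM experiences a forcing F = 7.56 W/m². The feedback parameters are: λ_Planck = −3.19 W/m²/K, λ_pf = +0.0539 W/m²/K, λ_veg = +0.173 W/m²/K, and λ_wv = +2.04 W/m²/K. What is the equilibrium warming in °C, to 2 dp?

8.19 °C

Net feedback parameter λ = (−3.19) + (+0.0539) + (+0.173) + (+2.04) = -0.9231 W/m²/K.
ΔT = −F/λ = −7.56/(-0.9231) = 8.19 °C.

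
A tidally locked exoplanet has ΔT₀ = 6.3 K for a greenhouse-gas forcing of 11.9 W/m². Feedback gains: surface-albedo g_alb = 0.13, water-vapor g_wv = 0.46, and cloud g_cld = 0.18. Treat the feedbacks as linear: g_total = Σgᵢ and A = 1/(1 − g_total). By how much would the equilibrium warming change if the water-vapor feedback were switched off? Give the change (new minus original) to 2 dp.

Original: g = 0.77, ΔT = 6.3/(1−0.77) = 27.3913 K.
Without water-vapor: g' = 0.31, ΔT' = 6.3/(1−0.31) = 9.1304 K.
Change = 9.1304 − 27.3913 = -18.26 K.

-18.26 K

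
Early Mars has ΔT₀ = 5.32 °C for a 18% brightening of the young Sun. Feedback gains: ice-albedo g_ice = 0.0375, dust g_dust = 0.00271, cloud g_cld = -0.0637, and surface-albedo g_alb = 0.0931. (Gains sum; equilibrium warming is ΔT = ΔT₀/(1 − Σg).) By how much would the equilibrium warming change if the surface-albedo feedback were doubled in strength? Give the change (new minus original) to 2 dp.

0.64 °C

Original: g = 0.06961, ΔT = 5.32/(1−0.06961) = 5.7180 °C.
With doubled surface-albedo: g' = 0.16271, ΔT' = 5.32/(1−0.16271) = 6.3538 °C.
Change = 6.3538 − 5.7180 = 0.64 °C.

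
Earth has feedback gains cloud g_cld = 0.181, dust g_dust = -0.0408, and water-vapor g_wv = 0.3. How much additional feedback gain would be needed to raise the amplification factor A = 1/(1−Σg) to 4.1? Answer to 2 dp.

0.32

Current total gain = 0.4402.
Target gain for A = 4.1: g* = 1 − 1/4.1 = 0.7561.
Additional gain needed = 0.7561 − 0.4402 = 0.32.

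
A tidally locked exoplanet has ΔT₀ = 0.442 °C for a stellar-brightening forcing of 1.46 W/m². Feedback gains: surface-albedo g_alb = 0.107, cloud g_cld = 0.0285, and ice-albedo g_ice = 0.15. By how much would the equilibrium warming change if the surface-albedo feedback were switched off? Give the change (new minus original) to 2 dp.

-0.08 °C

Original: g = 0.2855, ΔT = 0.442/(1−0.2855) = 0.6186 °C.
Without surface-albedo: g' = 0.1785, ΔT' = 0.442/(1−0.1785) = 0.5380 °C.
Change = 0.5380 − 0.6186 = -0.08 °C.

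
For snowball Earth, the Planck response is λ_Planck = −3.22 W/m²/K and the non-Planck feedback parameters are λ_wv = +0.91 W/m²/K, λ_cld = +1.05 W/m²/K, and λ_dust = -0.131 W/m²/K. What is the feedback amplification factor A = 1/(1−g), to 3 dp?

2.315

Convert to gains: g_wv = 0.91/3.22 = 0.2826; g_cld = 1.05/3.22 = 0.3261; g_dust = -0.131/3.22 = -0.04068.
Total gain g = 0.56802.
A = 1/(1 − 0.56802) = 2.315.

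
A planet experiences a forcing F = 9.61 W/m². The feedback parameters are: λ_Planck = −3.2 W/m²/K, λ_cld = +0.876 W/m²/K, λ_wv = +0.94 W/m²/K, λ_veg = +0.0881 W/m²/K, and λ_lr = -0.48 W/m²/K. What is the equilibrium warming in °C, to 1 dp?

Net feedback parameter λ = (−3.2) + (+0.876) + (+0.94) + (+0.0881) + (-0.48) = -1.7759 W/m²/K.
ΔT = −F/λ = −9.61/(-1.7759) = 5.4 °C.

5.4 °C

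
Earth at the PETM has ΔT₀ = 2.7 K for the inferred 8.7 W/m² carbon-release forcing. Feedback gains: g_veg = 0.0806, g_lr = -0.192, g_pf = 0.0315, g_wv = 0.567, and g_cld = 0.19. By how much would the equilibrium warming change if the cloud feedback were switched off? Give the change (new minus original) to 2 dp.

-3.10 K

Original: g = 0.6771, ΔT = 2.7/(1−0.6771) = 8.3617 K.
Without cloud: g' = 0.4871, ΔT' = 2.7/(1−0.4871) = 5.2642 K.
Change = 5.2642 − 8.3617 = -3.10 K.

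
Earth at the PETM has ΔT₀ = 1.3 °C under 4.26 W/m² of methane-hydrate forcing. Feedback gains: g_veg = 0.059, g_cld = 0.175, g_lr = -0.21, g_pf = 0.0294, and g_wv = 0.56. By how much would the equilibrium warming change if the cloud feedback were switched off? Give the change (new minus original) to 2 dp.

-1.05 °C

Original: g = 0.6134, ΔT = 1.3/(1−0.6134) = 3.3626 °C.
Without cloud: g' = 0.4384, ΔT' = 1.3/(1−0.4384) = 2.3148 °C.
Change = 2.3148 − 3.3626 = -1.05 °C.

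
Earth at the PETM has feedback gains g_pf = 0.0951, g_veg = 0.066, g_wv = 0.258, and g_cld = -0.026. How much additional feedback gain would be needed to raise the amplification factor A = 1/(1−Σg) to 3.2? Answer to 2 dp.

Current total gain = 0.3931.
Target gain for A = 3.2: g* = 1 − 1/3.2 = 0.6875.
Additional gain needed = 0.6875 − 0.3931 = 0.29.

0.29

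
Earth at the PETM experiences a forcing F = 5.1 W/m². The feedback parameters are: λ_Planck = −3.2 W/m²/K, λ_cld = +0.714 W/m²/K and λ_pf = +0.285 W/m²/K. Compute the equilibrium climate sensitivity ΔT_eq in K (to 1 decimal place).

2.3 K

Net feedback parameter λ = (−3.2) + (+0.714) + (+0.285) = -2.201 W/m²/K.
ΔT = −F/λ = −5.1/(-2.201) = 2.3 K.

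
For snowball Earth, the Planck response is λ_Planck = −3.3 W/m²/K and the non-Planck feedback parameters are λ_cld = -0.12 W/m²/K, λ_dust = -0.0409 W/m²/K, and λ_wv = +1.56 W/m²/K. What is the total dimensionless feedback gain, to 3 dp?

Convert to gains: g_cld = -0.12/3.3 = -0.03636; g_dust = -0.0409/3.3 = -0.01239; g_wv = 1.56/3.3 = 0.4727.
Total gain g = 0.42395.

0.424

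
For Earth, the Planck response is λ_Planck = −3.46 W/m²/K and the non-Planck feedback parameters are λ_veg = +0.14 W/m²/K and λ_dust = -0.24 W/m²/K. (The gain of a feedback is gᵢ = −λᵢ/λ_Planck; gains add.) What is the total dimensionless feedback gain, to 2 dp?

Convert to gains: g_veg = 0.14/3.46 = 0.04046; g_dust = -0.24/3.46 = -0.06936.
Total gain g = -0.0289.

-0.03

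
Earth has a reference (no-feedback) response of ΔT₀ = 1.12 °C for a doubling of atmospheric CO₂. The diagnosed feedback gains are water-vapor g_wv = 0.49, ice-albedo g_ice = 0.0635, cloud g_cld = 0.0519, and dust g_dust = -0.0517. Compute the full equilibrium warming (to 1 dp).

Total gain g = 0.49 + 0.0635 + 0.0519 − 0.0517 = 0.5537.
Amplification A = 1/(1 − 0.5537) = 2.241.
ΔT = 1.12 × 2.241 = 2.5 °C.

2.5 °C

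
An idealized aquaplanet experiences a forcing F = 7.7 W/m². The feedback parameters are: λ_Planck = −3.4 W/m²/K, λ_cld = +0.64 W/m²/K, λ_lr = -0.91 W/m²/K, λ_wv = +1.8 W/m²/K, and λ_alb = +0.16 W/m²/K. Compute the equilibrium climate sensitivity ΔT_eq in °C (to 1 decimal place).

4.5 °C

Net feedback parameter λ = (−3.4) + (+0.64) + (-0.91) + (+1.8) + (+0.16) = -1.71 W/m²/K.
ΔT = −F/λ = −7.7/(-1.71) = 4.5 °C.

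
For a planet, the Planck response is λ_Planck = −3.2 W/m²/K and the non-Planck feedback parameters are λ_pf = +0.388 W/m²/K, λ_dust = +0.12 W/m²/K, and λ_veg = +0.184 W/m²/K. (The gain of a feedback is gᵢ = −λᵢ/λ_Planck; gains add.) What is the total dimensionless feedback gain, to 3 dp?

Convert to gains: g_pf = 0.388/3.2 = 0.1212; g_dust = 0.12/3.2 = 0.0375; g_veg = 0.184/3.2 = 0.0575.
Total gain g = 0.2162.

0.216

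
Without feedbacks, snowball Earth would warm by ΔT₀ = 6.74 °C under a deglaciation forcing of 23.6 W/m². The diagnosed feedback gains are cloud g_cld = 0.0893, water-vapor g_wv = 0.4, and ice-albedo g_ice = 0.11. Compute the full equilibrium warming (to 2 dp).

Total gain g = 0.0893 + 0.4 + 0.11 = 0.5993.
Amplification A = 1/(1 − 0.5993) = 2.496.
ΔT = 6.74 × 2.496 = 16.82 °C.

16.82 °C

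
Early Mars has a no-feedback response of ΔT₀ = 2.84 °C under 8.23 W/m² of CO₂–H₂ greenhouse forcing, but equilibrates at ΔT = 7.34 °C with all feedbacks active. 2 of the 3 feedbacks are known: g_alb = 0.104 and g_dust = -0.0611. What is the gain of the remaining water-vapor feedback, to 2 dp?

0.57

Amplification A = ΔT/ΔT₀ = 7.34/2.84 = 2.585.
Total gain g = 1 − 1/A = 1 − 1/2.585 = 0.6132.
Known gains sum to 0.104 − 0.0611 = 0.0429.
g_wv = 0.6132 − 0.0429 = 0.57.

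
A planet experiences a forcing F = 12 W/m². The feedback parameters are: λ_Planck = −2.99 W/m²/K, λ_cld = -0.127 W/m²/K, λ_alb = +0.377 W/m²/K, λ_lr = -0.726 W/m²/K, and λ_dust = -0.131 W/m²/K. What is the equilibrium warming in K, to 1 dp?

Net feedback parameter λ = (−2.99) + (-0.127) + (+0.377) + (-0.726) + (-0.131) = -3.597 W/m²/K.
ΔT = −F/λ = −12/(-3.597) = 3.3 K.

3.3 K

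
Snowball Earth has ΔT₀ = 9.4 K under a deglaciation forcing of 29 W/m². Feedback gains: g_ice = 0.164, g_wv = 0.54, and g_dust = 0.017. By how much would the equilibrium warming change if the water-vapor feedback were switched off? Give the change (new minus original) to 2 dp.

Original: g = 0.721, ΔT = 9.4/(1−0.721) = 33.6918 K.
Without water-vapor: g' = 0.181, ΔT' = 9.4/(1−0.181) = 11.4774 K.
Change = 11.4774 − 33.6918 = -22.21 K.

-22.21 K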